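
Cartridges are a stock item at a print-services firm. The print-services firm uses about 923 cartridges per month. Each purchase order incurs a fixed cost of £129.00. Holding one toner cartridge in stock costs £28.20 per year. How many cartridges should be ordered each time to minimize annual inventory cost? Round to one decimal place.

Annual demand D = 923 × 12 = 11,076.
EOQ = √(2DS / H) = √(2 × 11,076 × 129 / 28.2).
= √(2,857,608 / 28.2) = √101,333.617 ≈ 318.329.

Q* ≈ 318.3 cartridges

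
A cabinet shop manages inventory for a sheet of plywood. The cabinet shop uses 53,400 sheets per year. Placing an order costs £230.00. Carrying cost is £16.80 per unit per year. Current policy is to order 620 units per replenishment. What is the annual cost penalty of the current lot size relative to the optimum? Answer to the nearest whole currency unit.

EOQ = √(2DS/H) = √(2 × 53,400 × 230 / 16.8) ≈ 1209.19.
Cost at Q* = (D/Q*)S + (Q*/2)H = √(2DSH) ≈ £20,314.41.
Cost at Q = 620: (53,400/620)×230 + (620/2)×16.8 = £19,809.68 + £5,208.00 = £25,017.68.
Excess = £25,017.68 − £20,314.41 = £4,703.27.

Extra cost ≈ £4,703 per year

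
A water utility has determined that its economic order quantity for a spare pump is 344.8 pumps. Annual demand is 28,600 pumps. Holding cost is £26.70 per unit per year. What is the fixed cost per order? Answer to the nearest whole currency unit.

S ≈ £55

Squaring Q* = √(2DS/H) gives Q*² = 2DS/H.
From Q* = √(2DS/H): S = Q*²H / (2D) = 344.8² × 26.7 / (2 × 28,600) = 55.4945.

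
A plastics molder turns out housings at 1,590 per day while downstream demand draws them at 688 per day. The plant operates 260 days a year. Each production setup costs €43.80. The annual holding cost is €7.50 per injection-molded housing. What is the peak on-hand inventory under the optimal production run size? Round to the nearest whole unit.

Annual demand D = 688 × 260 = 178,880.
Production build-up factor (1 − d/p) = 1 − 688/1,590 = 0.5673.
Q* = √(2DS / (H(1 − d/p))) = √(2 × 178,880 × 43.8 / (7.5 × 0.5673)).
= √(15,669,888 / 4.2547) ≈ 1919.100.
Maximum inventory = Q*(1 − d/p) = 1919.100 × 0.5673 ≈ 1088.697.

I_max ≈ 1,089 housings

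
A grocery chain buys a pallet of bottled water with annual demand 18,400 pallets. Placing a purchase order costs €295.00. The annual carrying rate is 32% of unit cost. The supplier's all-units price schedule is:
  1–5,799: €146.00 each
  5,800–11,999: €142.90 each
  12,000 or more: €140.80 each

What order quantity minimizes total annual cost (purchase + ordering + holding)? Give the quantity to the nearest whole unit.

Holding cost per unit per year at price C is H = 0.32·C.
Candidates are each tier's EOQ (if it falls in that tier) and each price-break quantity.
EOQ at €146.00 = 482.0 (feasible in tier 1): TC = 18,400×€146.00 + (18,400/482.0)×295 + (482.0/2)×0.32×€146.00 = €2,708,920.93.
EOQ at €142.90 = 487.2 < 5800, so use break Q=5800: TC = 18,400×€142.90 + (18,400/5800.0)×295 + (5800.0/2)×0.32×€142.90 = €2,762,907.06.
EOQ at €140.80 = 490.9 < 12000, so use break Q=12000: TC = 18,400×€140.80 + (18,400/12000.0)×295 + (12000.0/2)×0.32×€140.80 = €2,861,508.33.
Lowest total cost is €2,708,920.93 at Q = 482.0.

Q* ≈ 482 pallets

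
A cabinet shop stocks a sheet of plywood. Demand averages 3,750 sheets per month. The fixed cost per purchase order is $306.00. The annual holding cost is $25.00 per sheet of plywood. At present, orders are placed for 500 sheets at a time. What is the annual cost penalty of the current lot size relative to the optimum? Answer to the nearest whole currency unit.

Extra cost ≈ $7,551 per year

Annual demand D = 3,750 × 12 = 45,000.
EOQ = √(2DS/H) = √(2 × 45,000 × 306 / 25) ≈ 1049.57.
Cost at Q* = (D/Q*)S + (Q*/2)H = √(2DSH) ≈ $26,239.28.
Cost at Q = 500: (45,000/500)×306 + (500/2)×25 = $27,540.00 + $6,250.00 = $33,790.00.
Excess = $33,790.00 − $26,239.28 = $7,550.72.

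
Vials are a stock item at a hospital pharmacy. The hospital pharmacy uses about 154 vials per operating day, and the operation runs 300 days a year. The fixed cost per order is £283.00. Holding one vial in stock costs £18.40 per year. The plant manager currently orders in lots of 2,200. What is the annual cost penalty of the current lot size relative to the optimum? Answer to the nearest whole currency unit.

Extra cost ≈ £4,248 per year

Annual demand D = 154 × 300 = 46,200.
EOQ = √(2DS/H) = √(2 × 46,200 × 283 / 18.4) ≈ 1192.12.
Cost at Q* = (D/Q*)S + (Q*/2)H = √(2DSH) ≈ £21,935.02.
Cost at Q = 2,200: (46,200/2,200)×283 + (2,200/2)×18.4 = £5,943.00 + £20,240.00 = £26,183.00.
Excess = £26,183.00 − £21,935.02 = £4,247.98.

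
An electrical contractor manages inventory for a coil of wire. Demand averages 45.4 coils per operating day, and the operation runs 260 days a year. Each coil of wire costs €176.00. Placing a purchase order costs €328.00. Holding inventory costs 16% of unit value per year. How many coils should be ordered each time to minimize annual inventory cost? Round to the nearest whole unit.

Q* ≈ 524 coils

Annual demand D = 45.4 × 260 = 11,804.
Holding cost H = 0.16 × €176.00 = €28.1600 per unit per year.
EOQ = √(2DS / H) = √(2 × 11,804 × 328 / 28.16).
= √(7,743,424 / 28.16) = √274,979.5455 ≈ 524.385.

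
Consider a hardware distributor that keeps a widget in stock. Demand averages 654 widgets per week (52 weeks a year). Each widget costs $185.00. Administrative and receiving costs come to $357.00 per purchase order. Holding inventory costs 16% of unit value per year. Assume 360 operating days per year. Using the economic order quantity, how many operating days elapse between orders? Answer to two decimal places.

Annual demand D = 654 × 52 = 34,008.
Holding cost H = 0.16 × $185.00 = $29.6000 per unit per year.
EOQ = √(2DS/H) = √(2 × 34,008 × 357 / 29.6) ≈ 905.72.
Cycle time = Q*/D × 360 = 905.72 / 34,008 × 360 ≈ 9.588 days.

T ≈ 9.59 days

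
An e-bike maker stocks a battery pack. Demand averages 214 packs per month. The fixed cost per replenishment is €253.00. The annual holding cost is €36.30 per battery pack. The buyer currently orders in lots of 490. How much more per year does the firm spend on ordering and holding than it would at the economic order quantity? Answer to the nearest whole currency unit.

Extra cost ≈ €3,351 per year

Annual demand D = 214 × 12 = 2,568.
EOQ = √(2DS/H) = √(2 × 2,568 × 253 / 36.3) ≈ 189.20.
Cost at Q* = (D/Q*)S + (Q*/2)H = √(2DSH) ≈ €6,867.93.
Cost at Q = 490: (2,568/490)×253 + (490/2)×36.3 = €1,325.93 + €8,893.50 = €10,219.43.
Excess = €10,219.43 − €6,867.93 = €3,351.49.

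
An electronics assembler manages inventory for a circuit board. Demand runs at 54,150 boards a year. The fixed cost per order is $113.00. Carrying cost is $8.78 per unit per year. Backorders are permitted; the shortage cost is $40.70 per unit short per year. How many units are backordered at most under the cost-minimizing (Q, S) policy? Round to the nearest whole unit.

S* ≈ 231 boards

With planned backorders, Q* = √(2DS/H) · √((H+B)/B).
√(2DS/H) = √(2 × 54,150 × 113 / 8.78) = 1180.609.
√((H+B)/B) = √((8.78+40.7)/40.7) = 1.1026.
Q* ≈ 1301.739.
S* = Q* · H/(H+B) = 1301.739 × 8.78/49.48 ≈ 230.988.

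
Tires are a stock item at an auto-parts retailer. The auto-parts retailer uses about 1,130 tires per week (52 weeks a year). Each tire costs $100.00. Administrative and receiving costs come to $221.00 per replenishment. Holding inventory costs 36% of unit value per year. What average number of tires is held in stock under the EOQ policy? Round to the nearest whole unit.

Annual demand D = 1,130 × 52 = 58,760.
Holding cost H = 0.36 × $100.00 = $36.0000 per unit per year.
EOQ = √(2DS/H) = √(2 × 58,760 × 221 / 36) ≈ 849.38.
Average inventory = Q*/2 ≈ 849.38 / 2 = 424.689.

Average inventory ≈ 425 tires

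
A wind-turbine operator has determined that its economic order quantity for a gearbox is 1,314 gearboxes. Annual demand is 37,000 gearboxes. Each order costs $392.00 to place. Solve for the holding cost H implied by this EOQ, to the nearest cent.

H ≈ $16.80

Invert the EOQ relation Q*² = 2DS/H.
From Q* = √(2DS/H): H = 2DS / Q*² = 2 × 37,000 × 392 / 1,314² = 16.8007.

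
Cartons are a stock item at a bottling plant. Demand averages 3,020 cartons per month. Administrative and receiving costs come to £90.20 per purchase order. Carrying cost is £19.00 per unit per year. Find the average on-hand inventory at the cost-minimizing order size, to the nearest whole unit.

Annual demand D = 3,020 × 12 = 36,240.
EOQ = √(2DS/H) = √(2 × 36,240 × 90.2 / 19) ≈ 586.59.
Average inventory = Q*/2 ≈ 586.59 / 2 = 293.296.

Average inventory ≈ 293 cartons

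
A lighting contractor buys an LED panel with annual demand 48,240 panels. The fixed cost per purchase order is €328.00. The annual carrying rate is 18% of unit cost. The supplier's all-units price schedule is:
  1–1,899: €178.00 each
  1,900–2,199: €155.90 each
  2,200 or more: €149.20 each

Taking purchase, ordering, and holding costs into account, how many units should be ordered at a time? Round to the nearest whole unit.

Holding cost per unit per year at price C is H = 0.18·C.
Candidates are each tier's EOQ (if it falls in that tier) and each price-break quantity.
EOQ at €178.00 = 993.8 (feasible in tier 1): TC = 48,240×€178.00 + (48,240/993.8)×328 + (993.8/2)×0.18×€178.00 = €8,618,562.11.
EOQ at €155.90 = 1061.9 < 1900, so use break Q=1900: TC = 48,240×€155.90 + (48,240/1900.0)×328 + (1900.0/2)×0.18×€155.90 = €7,555,602.65.
EOQ at €149.20 = 1085.5 < 2200, so use break Q=2200: TC = 48,240×€149.20 + (48,240/2200.0)×328 + (2200.0/2)×0.18×€149.20 = €7,234,141.75.
Lowest total cost is €7,234,141.75 at Q = 2200.0.

Q* ≈ 2,200 panels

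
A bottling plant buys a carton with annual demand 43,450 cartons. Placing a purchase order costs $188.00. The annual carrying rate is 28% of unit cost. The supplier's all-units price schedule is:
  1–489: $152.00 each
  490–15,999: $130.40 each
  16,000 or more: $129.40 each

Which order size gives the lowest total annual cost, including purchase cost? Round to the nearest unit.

Q* ≈ 669 cartons

Holding cost per unit per year at price C is H = 0.28·C.
For each price level, check whether its EOQ is feasible; otherwise the best quantity at that price is the breakpoint.
Tier 1 ($152.00): EOQ = 619.6 exceeds tier's upper bound 489, so this tier is dominated.
EOQ at $130.40 = 668.9 (feasible in tier 2): TC = 43,450×$130.40 + (43,450/668.9)×188 + (668.9/2)×0.28×$130.40 = $5,690,303.43.
EOQ at $129.40 = 671.5 < 16000, so use break Q=16000: TC = 43,450×$129.40 + (43,450/16000.0)×188 + (16000.0/2)×0.28×$129.40 = $5,912,796.54.
Lowest total cost is $5,690,303.43 at Q = 668.9.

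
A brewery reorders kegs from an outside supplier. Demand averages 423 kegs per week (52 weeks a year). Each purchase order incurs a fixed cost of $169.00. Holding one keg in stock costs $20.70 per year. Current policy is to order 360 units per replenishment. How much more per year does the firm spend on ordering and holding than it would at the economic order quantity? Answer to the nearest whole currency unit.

Extra cost ≈ $1,646 per year

Annual demand D = 423 × 52 = 21,996.
EOQ = √(2DS/H) = √(2 × 21,996 × 169 / 20.7) ≈ 599.30.
Cost at Q* = (D/Q*)S + (Q*/2)H = √(2DSH) ≈ $12,405.53.
Cost at Q = 360: (21,996/360)×169 + (360/2)×20.7 = $10,325.90 + $3,726.00 = $14,051.90.
Excess = $14,051.90 − $12,405.53 = $1,646.37.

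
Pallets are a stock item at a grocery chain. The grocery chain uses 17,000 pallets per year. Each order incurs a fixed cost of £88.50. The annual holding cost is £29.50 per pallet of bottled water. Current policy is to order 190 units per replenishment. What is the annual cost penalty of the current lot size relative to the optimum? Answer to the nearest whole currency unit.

EOQ = √(2DS/H) = √(2 × 17,000 × 88.5 / 29.5) ≈ 319.37.
Cost at Q* = (D/Q*)S + (Q*/2)H = √(2DSH) ≈ £9,421.54.
Cost at Q = 190: (17,000/190)×88.5 + (190/2)×29.5 = £7,918.42 + £2,802.50 = £10,720.92.
Excess = £10,720.92 − £9,421.54 = £1,299.38.

Extra cost ≈ £1,299 per year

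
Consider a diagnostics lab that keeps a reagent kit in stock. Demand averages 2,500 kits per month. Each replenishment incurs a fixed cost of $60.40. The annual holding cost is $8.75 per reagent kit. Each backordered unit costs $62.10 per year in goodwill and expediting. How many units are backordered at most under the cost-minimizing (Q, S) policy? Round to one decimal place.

Annual demand D = 2,500 × 12 = 30,000.
With planned backorders, Q* = √(2DS/H) · √((H+B)/B).
√(2DS/H) = √(2 × 30,000 × 60.4 / 8.75) = 643.562.
√((H+B)/B) = √((8.75+62.1)/62.1) = 1.0681.
Q* ≈ 687.407.
S* = Q* · H/(H+B) = 687.407 × 8.75/70.85 ≈ 84.895.

S* ≈ 84.9 kits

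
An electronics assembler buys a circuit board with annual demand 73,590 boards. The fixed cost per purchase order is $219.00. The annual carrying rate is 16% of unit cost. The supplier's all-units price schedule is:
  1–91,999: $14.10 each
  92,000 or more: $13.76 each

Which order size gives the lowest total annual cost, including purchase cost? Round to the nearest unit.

Q* ≈ 3,780 boards

Holding cost per unit per year at price C is H = 0.16·C.
Evaluate total cost at each tier's feasible EOQ or, if the EOQ is below the tier, at the tier's minimum quantity.
EOQ at $14.10 = 3779.9 (feasible in tier 1): TC = 73,590×$14.10 + (73,590/3779.9)×219 + (3779.9/2)×0.16×$14.10 = $1,046,146.39.
EOQ at $13.76 = 3826.3 < 92000, so use break Q=92000: TC = 73,590×$13.76 + (73,590/92000.0)×219 + (92000.0/2)×0.16×$13.76 = $1,114,047.18.
Lowest total cost is $1,046,146.39 at Q = 3779.9.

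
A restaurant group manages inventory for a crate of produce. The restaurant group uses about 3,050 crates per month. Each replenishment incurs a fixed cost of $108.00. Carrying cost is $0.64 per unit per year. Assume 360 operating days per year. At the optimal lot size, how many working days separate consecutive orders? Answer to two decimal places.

T ≈ 34.57 days

Annual demand D = 3,050 × 12 = 36,600.
Q* = √(2DS/H) = √(2 × 36,600 × 108 / 0.64) ≈ 3514.61.
Cycle time = Q*/D × 360 = 3514.61 / 36,600 × 360 ≈ 34.570 days.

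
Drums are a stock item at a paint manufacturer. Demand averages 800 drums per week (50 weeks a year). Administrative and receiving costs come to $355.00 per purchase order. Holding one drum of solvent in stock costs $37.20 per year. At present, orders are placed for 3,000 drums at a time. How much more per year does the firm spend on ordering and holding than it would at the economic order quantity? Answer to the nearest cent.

Annual demand D = 800 × 50 = 40,000.
EOQ = √(2DS/H) = √(2 × 40,000 × 355 / 37.2) ≈ 873.75.
Cost at Q* = (D/Q*)S + (Q*/2)H = √(2DSH) ≈ $32,503.54.
Cost at Q = 3,000: (40,000/3,000)×355 + (3,000/2)×37.2 = $4,733.33 + $55,800.00 = $60,533.33.
Excess = $60,533.33 − $32,503.54 = $28,029.80.

Extra cost ≈ $28,029.80 per year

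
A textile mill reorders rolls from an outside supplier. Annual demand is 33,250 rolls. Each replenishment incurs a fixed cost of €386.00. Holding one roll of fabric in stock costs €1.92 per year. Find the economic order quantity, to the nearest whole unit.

Q* ≈ 3,656 rolls

EOQ = √(2DS / H) = √(2 × 33,250 × 386 / 1.92).
= √(25,669,000 / 1.92) = √13,369,270.8333 ≈ 3656.401.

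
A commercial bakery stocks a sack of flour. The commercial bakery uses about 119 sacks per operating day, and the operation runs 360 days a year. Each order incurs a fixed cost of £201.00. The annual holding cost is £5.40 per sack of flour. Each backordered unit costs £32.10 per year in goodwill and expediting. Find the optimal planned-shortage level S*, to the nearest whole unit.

S* ≈ 278 sacks

Annual demand D = 119 × 360 = 42,840.
With planned backorders, Q* = √(2DS/H) · √((H+B)/B).
√(2DS/H) = √(2 × 42,840 × 201 / 5.4) = 1785.833.
√((H+B)/B) = √((5.4+32.1)/32.1) = 1.0808.
Q* ≈ 1930.207.
S* = Q* · H/(H+B) = 1930.207 × 5.4/37.5 ≈ 277.950.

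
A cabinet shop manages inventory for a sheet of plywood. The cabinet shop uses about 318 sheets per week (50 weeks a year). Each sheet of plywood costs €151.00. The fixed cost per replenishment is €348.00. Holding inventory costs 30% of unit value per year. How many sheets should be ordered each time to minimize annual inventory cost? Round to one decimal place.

Q* ≈ 494.3 sheets

Annual demand D = 318 × 50 = 15,900.
Holding cost H = 0.30 × €151.00 = €45.3000 per unit per year.
EOQ = √(2DS / H) = √(2 × 15,900 × 348 / 45.3).
= √(11,066,400 / 45.3) = √244,291.3907 ≈ 494.258.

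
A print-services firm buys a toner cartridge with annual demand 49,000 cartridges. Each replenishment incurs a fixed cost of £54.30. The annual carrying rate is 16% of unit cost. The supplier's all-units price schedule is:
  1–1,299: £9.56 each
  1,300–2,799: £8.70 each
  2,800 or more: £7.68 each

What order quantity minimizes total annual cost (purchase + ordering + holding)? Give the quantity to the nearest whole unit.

Holding cost per unit per year at price C is H = 0.16·C.
For each price level, check whether its EOQ is feasible; otherwise the best quantity at that price is the breakpoint.
Tier 1 (£9.56): EOQ = 1865.2 exceeds tier's upper bound 1299, so this tier is dominated.
EOQ at £8.70 = 1955.2 (feasible in tier 2): TC = 49,000×£8.70 + (49,000/1955.2)×54.3 + (1955.2/2)×0.16×£8.70 = £429,021.65.
EOQ at £7.68 = 2081.0 < 2800, so use break Q=2800: TC = 49,000×£7.68 + (49,000/2800.0)×54.3 + (2800.0/2)×0.16×£7.68 = £378,990.57.
Lowest total cost is £378,990.57 at Q = 2800.0.

Q* ≈ 2,800 cartridges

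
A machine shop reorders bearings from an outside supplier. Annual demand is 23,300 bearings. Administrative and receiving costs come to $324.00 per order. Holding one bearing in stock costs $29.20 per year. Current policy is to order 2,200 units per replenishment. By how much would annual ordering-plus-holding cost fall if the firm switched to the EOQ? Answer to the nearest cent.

Extra cost ≈ $14,554.47 per year

EOQ = √(2DS/H) = √(2 × 23,300 × 324 / 29.2) ≈ 719.07.
Cost at Q* = (D/Q*)S + (Q*/2)H = √(2DSH) ≈ $20,996.98.
Cost at Q = 2,200: (23,300/2,200)×324 + (2,200/2)×29.2 = $3,431.45 + $32,120.00 = $35,551.45.
Excess = $35,551.45 − $20,996.98 = $14,554.47.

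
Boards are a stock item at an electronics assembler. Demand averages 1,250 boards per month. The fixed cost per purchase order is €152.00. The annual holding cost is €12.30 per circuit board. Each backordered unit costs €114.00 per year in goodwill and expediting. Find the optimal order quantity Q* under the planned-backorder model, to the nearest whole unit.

Q* ≈ 641 boards

Annual demand D = 1,250 × 12 = 15,000.
With planned backorders, Q* = √(2DS/H) · √((H+B)/B).
√(2DS/H) = √(2 × 15,000 × 152 / 12.3) = 608.877.
√((H+B)/B) = √((12.3+114)/114) = 1.0526.
Q* ≈ 640.884.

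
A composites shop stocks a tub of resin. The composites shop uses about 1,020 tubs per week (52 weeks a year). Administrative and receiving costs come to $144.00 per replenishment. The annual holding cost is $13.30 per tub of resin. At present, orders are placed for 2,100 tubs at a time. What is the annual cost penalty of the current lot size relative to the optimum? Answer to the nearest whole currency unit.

Extra cost ≈ $3,348 per year

Annual demand D = 1,020 × 52 = 53,040.
EOQ = √(2DS/H) = √(2 × 53,040 × 144 / 13.3) ≈ 1071.70.
Cost at Q* = (D/Q*)S + (Q*/2)H = √(2DSH) ≈ $14,253.58.
Cost at Q = 2,100: (53,040/2,100)×144 + (2,100/2)×13.3 = $3,637.03 + $13,965.00 = $17,602.03.
Excess = $17,602.03 − $14,253.58 = $3,348.45.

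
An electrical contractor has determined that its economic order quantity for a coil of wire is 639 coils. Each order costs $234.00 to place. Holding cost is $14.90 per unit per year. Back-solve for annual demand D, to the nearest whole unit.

D ≈ 13,000 coils per year

The basic EOQ model gives Q* = √(2DS/H); rearrange for the unknown.
From Q* = √(2DS/H): D = Q*²H / (2S) = 639² × 14.9 / (2 × 234) = 12999.963.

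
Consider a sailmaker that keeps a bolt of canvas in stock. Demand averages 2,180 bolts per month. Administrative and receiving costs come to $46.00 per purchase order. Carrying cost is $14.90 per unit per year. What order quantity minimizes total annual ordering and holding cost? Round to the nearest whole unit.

Annual demand D = 2,180 × 12 = 26,160.
EOQ = √(2DS / H) = √(2 × 26,160 × 46 / 14.9).
= √(2,406,720 / 14.9) = √161,524.8322 ≈ 401.902.

Q* ≈ 402 bolts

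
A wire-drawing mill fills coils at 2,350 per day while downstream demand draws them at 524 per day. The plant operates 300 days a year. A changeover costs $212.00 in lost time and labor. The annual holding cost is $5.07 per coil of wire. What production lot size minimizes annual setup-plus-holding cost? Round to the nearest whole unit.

Annual demand D = 524 × 300 = 157,200.
Production build-up factor (1 − d/p) = 1 − 524/2,350 = 0.7770.
Q* = √(2DS / (H(1 − d/p))) = √(2 × 157,200 × 212 / (5.07 × 0.7770)).
= √(66,652,800 / 3.9395) ≈ 4113.285.

Q* ≈ 4,113 coils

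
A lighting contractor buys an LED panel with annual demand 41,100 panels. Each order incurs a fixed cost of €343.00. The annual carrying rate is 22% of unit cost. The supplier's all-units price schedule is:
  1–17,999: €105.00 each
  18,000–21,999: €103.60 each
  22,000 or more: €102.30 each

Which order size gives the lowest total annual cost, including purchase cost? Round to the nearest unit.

Q* ≈ 1,105 panels

Holding cost per unit per year at price C is H = 0.22·C.
For each price level, check whether its EOQ is feasible; otherwise the best quantity at that price is the breakpoint.
EOQ at €105.00 = 1104.8 (feasible in tier 1): TC = 41,100×€105.00 + (41,100/1104.8)×343 + (1104.8/2)×0.22×€105.00 = €4,341,020.49.
EOQ at €103.60 = 1112.2 < 18000, so use break Q=18000: TC = 41,100×€103.60 + (41,100/18000.0)×343 + (18000.0/2)×0.22×€103.60 = €4,463,871.18.
EOQ at €102.30 = 1119.3 < 22000, so use break Q=22000: TC = 41,100×€102.30 + (41,100/22000.0)×343 + (22000.0/2)×0.22×€102.30 = €4,452,736.79.
Lowest total cost is €4,341,020.49 at Q = 1104.8.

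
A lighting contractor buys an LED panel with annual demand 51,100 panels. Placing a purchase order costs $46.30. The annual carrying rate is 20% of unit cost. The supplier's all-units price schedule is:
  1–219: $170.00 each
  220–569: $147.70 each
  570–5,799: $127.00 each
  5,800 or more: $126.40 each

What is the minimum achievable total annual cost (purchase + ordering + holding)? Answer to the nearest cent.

Holding cost per unit per year at price C is H = 0.20·C.
Evaluate total cost at each tier's feasible EOQ or, if the EOQ is below the tier, at the tier's minimum quantity.
Tier 1 ($170.00): EOQ = 373.1 exceeds tier's upper bound 219, so this tier is dominated.
EOQ at $147.70 = 400.2 (feasible in tier 2): TC = 51,100×$147.70 + (51,100/400.2)×46.3 + (400.2/2)×0.20×$147.70 = $7,559,292.82.
EOQ at $127.00 = 431.6 < 570, so use break Q=570: TC = 51,100×$127.00 + (51,100/570.0)×46.3 + (570.0/2)×0.20×$127.00 = $6,501,089.75.
EOQ at $126.40 = 432.6 < 5800, so use break Q=5800: TC = 51,100×$126.40 + (51,100/5800.0)×46.3 + (5800.0/2)×0.20×$126.40 = $6,532,759.92.
Lowest total cost among the candidates is at Q = 570.0.

TC* ≈ $6,501,089.75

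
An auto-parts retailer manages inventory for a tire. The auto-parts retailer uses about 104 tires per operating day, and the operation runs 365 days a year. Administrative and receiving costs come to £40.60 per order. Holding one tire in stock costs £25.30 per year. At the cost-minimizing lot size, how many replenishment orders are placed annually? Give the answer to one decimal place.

N ≈ 108.8 orders per year

Annual demand D = 104 × 365 = 37,960.
The optimal lot size = √(2DS/H) = √(2 × 37,960 × 40.6 / 25.3) ≈ 349.04.
Orders per year = D / Q* = 37,960 / 349.04 ≈ 108.754.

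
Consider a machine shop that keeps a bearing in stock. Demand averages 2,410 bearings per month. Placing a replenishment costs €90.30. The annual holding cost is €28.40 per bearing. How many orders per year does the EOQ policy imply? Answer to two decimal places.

N ≈ 67.44 orders per year

Annual demand D = 2,410 × 12 = 28,920.
Q* = √(2DS/H) = √(2 × 28,920 × 90.3 / 28.4) ≈ 428.84.
Orders per year = D / Q* = 28,920 / 428.84 ≈ 67.437.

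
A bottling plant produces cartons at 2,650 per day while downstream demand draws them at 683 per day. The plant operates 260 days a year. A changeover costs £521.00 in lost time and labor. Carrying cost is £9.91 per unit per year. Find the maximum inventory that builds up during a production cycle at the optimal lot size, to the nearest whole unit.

Annual demand D = 683 × 260 = 177,580.
Production build-up factor (1 − d/p) = 1 − 683/2,650 = 0.7423.
Q* = √(2DS / (H(1 − d/p))) = √(2 × 177,580 × 521 / (9.91 × 0.7423)).
= √(185,038,360 / 7.3558) ≈ 5015.507.
Maximum inventory = Q*(1 − d/p) = 5015.507 × 0.7423 ≈ 3722.831.

I_max ≈ 3,723 cartons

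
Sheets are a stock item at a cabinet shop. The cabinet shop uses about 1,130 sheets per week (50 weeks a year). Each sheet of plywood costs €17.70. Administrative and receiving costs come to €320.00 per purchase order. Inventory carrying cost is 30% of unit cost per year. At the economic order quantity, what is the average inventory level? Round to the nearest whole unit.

Average inventory ≈ 1,305 sheets

Annual demand D = 1,130 × 50 = 56,500.
Holding cost H = 0.30 × €17.70 = €5.3100 per unit per year.
Q* = √(2DS/H) = √(2 × 56,500 × 320 / 5.31) ≈ 2609.56.
Average inventory = Q*/2 ≈ 2609.56 / 2 = 1304.779.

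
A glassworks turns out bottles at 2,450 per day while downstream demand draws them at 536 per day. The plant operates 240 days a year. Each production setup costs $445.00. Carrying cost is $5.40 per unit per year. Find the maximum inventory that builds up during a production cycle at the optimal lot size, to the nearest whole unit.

I_max ≈ 4,070 bottles

Annual demand D = 536 × 240 = 128,640.
Production build-up factor (1 − d/p) = 1 − 536/2,450 = 0.7812.
Q* = √(2DS / (H(1 − d/p))) = √(2 × 128,640 × 445 / (5.4 × 0.7812)).
= √(114,489,600 / 4.2186) ≈ 5209.526.
Maximum inventory = Q*(1 − d/p) = 5209.526 × 0.7812 ≈ 4069.809.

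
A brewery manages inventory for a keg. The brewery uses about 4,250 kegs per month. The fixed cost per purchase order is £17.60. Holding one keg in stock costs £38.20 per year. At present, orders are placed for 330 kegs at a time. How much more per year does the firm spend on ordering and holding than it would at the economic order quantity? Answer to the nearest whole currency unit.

Extra cost ≈ £742 per year

Annual demand D = 4,250 × 12 = 51,000.
EOQ = √(2DS/H) = √(2 × 51,000 × 17.6 / 38.2) ≈ 216.78.
Cost at Q* = (D/Q*)S + (Q*/2)H = √(2DSH) ≈ £8,281.10.
Cost at Q = 330: (51,000/330)×17.6 + (330/2)×38.2 = £2,720.00 + £6,303.00 = £9,023.00.
Excess = £9,023.00 − £8,281.10 = £741.90.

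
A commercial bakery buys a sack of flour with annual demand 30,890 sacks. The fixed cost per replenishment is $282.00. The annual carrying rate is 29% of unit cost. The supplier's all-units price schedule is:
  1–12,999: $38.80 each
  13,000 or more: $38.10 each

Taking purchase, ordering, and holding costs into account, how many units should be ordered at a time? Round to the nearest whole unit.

Holding cost per unit per year at price C is H = 0.29·C.
For each price level, check whether its EOQ is feasible; otherwise the best quantity at that price is the breakpoint.
EOQ at $38.80 = 1244.3 (feasible in tier 1): TC = 30,890×$38.80 + (30,890/1244.3)×282 + (1244.3/2)×0.29×$38.80 = $1,212,533.14.
EOQ at $38.10 = 1255.7 < 13000, so use break Q=13000: TC = 30,890×$38.10 + (30,890/13000.0)×282 + (13000.0/2)×0.29×$38.10 = $1,249,397.58.
Lowest total cost is $1,212,533.14 at Q = 1244.3.

Q* ≈ 1,244 sacks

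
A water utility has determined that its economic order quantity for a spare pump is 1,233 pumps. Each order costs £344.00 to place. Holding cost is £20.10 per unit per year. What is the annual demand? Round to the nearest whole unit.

Squaring Q* = √(2DS/H) gives Q*² = 2DS/H.
From Q* = √(2DS/H): D = Q*²H / (2S) = 1,233² × 20.1 / (2 × 344) = 44415.420.

D ≈ 44,415 pumps per year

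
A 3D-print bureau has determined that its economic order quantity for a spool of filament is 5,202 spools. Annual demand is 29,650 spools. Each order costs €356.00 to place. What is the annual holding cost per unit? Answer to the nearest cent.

Squaring Q* = √(2DS/H) gives Q*² = 2DS/H.
From Q* = √(2DS/H): H = 2DS / Q*² = 2 × 29,650 × 356 / 5,202² = 0.7801.

H ≈ €0.78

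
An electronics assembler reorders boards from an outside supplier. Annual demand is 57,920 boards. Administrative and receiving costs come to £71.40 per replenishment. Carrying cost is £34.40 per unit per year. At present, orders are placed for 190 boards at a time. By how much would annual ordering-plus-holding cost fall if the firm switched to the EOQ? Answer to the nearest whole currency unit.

EOQ = √(2DS/H) = √(2 × 57,920 × 71.4 / 34.4) ≈ 490.34.
Cost at Q* = (D/Q*)S + (Q*/2)H = √(2DSH) ≈ £16,867.77.
Cost at Q = 190: (57,920/190)×71.4 + (190/2)×34.4 = £21,765.73 + £3,268.00 = £25,033.73.
Excess = £25,033.73 − £16,867.77 = £8,165.96.

Extra cost ≈ £8,166 per year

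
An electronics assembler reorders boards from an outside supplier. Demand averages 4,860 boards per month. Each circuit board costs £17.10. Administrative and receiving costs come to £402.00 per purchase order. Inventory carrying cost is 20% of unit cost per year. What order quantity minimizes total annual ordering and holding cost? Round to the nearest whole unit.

Annual demand D = 4,860 × 12 = 58,320.
Holding cost H = 0.20 × £17.10 = £3.4200 per unit per year.
EOQ = √(2DS / H) = √(2 × 58,320 × 402 / 3.42).
= √(46,889,280 / 3.42) = √13,710,315.7895 ≈ 3702.744.

Q* ≈ 3,703 boards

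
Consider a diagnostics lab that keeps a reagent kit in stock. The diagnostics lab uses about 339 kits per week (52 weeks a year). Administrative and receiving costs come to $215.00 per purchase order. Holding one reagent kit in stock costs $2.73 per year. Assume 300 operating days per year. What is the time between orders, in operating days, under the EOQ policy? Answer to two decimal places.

Annual demand D = 339 × 52 = 17,628.
The optimal lot size = √(2DS/H) = √(2 × 17,628 × 215 / 2.73) ≈ 1666.30.
Cycle time = Q*/D × 300 = 1666.30 / 17,628 × 300 ≈ 28.358 days.

T ≈ 28.36 days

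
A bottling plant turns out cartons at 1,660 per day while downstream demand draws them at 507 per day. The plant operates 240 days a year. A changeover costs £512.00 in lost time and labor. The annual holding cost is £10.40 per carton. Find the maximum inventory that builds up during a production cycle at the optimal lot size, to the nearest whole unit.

I_max ≈ 2,885 cartons

Annual demand D = 507 × 240 = 121,680.
Production build-up factor (1 − d/p) = 1 − 507/1,660 = 0.6946.
Q* = √(2DS / (H(1 − d/p))) = √(2 × 121,680 × 512 / (10.4 × 0.6946)).
= √(124,600,320 / 7.2236) ≈ 4153.195.
Maximum inventory = Q*(1 − d/p) = 4153.195 × 0.6946 ≈ 2884.719.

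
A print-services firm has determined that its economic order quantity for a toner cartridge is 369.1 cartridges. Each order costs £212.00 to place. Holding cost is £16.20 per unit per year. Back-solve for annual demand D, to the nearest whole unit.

D ≈ 5,205 cartridges per year

The basic EOQ model gives Q* = √(2DS/H); rearrange for the unknown.
From Q* = √(2DS/H): D = Q*²H / (2S) = 369.1² × 16.2 / (2 × 212) = 5205.198.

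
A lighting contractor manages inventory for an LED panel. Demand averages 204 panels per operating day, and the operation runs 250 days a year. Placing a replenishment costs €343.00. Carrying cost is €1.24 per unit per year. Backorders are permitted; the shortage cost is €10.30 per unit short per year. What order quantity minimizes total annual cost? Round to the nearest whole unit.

Q* ≈ 5,622 panels

Annual demand D = 204 × 250 = 51,000.
With planned backorders, Q* = √(2DS/H) · √((H+B)/B).
√(2DS/H) = √(2 × 51,000 × 343 / 1.24) = 5311.734.
√((H+B)/B) = √((1.24+10.3)/10.3) = 1.0585.
Q* ≈ 5622.385.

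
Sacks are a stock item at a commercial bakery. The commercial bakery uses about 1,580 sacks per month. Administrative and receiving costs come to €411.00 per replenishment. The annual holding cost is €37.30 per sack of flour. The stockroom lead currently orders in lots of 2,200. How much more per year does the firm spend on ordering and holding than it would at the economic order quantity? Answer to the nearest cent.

Annual demand D = 1,580 × 12 = 18,960.
EOQ = √(2DS/H) = √(2 × 18,960 × 411 / 37.3) ≈ 646.40.
Cost at Q* = (D/Q*)S + (Q*/2)H = √(2DSH) ≈ €24,110.68.
Cost at Q = 2,200: (18,960/2,200)×411 + (2,200/2)×37.3 = €3,542.07 + €41,030.00 = €44,572.07.
Excess = €44,572.07 − €24,110.68 = €20,461.39.

Extra cost ≈ €20,461.39 per year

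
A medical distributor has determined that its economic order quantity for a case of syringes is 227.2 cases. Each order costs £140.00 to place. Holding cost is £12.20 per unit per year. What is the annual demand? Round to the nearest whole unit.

D ≈ 2,249 cases per year

Invert the EOQ relation Q*² = 2DS/H.
From Q* = √(2DS/H): D = Q*²H / (2S) = 227.2² × 12.2 / (2 × 140) = 2249.150.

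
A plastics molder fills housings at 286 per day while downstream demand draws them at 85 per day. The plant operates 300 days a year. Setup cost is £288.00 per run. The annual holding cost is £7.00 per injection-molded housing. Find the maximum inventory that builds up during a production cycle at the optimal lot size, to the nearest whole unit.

Annual demand D = 85 × 300 = 25,500.
Production build-up factor (1 − d/p) = 1 − 85/286 = 0.7028.
Q* = √(2DS / (H(1 − d/p))) = √(2 × 25,500 × 288 / (7 × 0.7028)).
= √(14,688,000 / 4.9196) ≈ 1727.895.
Maximum inventory = Q*(1 − d/p) = 1727.895 × 0.7028 ≈ 1214.360.

I_max ≈ 1,214 housings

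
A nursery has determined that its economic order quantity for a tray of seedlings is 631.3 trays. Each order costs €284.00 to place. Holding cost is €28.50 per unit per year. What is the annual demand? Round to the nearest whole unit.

D ≈ 19,997 trays per year

Squaring Q* = √(2DS/H) gives Q*² = 2DS/H.
From Q* = √(2DS/H): D = Q*²H / (2S) = 631.3² × 28.5 / (2 × 284) = 19997.150.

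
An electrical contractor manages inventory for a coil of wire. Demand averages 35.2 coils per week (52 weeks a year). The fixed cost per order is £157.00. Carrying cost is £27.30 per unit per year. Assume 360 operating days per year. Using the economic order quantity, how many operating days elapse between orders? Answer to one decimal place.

Annual demand D = 35.2 × 52 = 1,830.4.
EOQ = √(2DS/H) = √(2 × 1,830.4 × 157 / 27.3) ≈ 145.10.
Cycle time = Q*/D × 360 = 145.10 / 1,830.4 × 360 ≈ 28.537 days.

T ≈ 28.5 days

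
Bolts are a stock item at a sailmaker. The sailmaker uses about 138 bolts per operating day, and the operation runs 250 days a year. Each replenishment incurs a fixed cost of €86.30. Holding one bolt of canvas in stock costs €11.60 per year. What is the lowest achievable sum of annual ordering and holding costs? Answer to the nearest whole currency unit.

Annual demand D = 138 × 250 = 34,500.
Q* = √(2DS/H) = √(2 × 34,500 × 86.3 / 11.6) ≈ 716.47.
At the optimum the two cost components are equal, so total cost = 2·(Q*/2)H = Q*·H.
Minimum total = √(2DSH) = √(2 × 34,500 × 86.3 × 11.6) ≈ 8311.108.

TC* ≈ €8,311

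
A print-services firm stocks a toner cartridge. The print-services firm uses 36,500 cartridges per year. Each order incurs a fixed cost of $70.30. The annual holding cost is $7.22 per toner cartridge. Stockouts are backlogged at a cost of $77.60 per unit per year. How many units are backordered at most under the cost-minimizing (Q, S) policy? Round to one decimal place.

S* ≈ 75.0 cartridges

With planned backorders, Q* = √(2DS/H) · √((H+B)/B).
√(2DS/H) = √(2 × 36,500 × 70.3 / 7.22) = 843.083.
√((H+B)/B) = √((7.22+77.6)/77.6) = 1.0455.
Q* ≈ 881.432.
S* = Q* · H/(H+B) = 881.432 × 7.22/84.82 ≈ 75.029.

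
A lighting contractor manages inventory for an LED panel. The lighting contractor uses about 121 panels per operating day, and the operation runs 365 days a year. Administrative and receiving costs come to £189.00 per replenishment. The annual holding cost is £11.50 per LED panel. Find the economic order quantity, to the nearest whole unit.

Annual demand D = 121 × 365 = 44,165.
EOQ = √(2DS / H) = √(2 × 44,165 × 189 / 11.5).
= √(16,694,370 / 11.5) = √1,451,684.3478 ≈ 1204.859.

Q* ≈ 1,205 panels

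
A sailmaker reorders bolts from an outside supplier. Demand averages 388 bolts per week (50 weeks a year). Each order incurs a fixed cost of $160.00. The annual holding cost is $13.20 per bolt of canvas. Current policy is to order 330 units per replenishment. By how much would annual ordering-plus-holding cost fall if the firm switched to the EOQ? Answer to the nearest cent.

Annual demand D = 388 × 50 = 19,400.
EOQ = √(2DS/H) = √(2 × 19,400 × 160 / 13.2) ≈ 685.79.
Cost at Q* = (D/Q*)S + (Q*/2)H = √(2DSH) ≈ $9,052.38.
Cost at Q = 330: (19,400/330)×160 + (330/2)×13.2 = $9,406.06 + $2,178.00 = $11,584.06.
Excess = $11,584.06 − $9,052.38 = $2,531.68.

Extra cost ≈ $2,531.68 per year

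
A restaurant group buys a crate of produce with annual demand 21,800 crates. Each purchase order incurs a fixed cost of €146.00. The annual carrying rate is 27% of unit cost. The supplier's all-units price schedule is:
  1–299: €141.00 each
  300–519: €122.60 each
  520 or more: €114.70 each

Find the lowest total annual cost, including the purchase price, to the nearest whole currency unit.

Holding cost per unit per year at price C is H = 0.27·C.
Candidates are each tier's EOQ (if it falls in that tier) and each price-break quantity.
Tier 1 (€141.00): EOQ = 408.9 exceeds tier's upper bound 299, so this tier is dominated.
EOQ at €122.60 = 438.5 (feasible in tier 2): TC = 21,800×€122.60 + (21,800/438.5)×146 + (438.5/2)×0.27×€122.60 = €2,687,195.99.
EOQ at €114.70 = 453.4 < 520, so use break Q=520: TC = 21,800×€114.70 + (21,800/520.0)×146 + (520.0/2)×0.27×€114.70 = €2,514,632.71.
Lowest total cost among the candidates is at Q = 520.0.

TC* ≈ €2,514,633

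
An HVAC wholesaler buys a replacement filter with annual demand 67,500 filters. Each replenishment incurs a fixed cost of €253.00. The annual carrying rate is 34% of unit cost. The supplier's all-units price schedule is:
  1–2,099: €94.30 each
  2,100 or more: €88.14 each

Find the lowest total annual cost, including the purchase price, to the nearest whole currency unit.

Holding cost per unit per year at price C is H = 0.34·C.
Candidates are each tier's EOQ (if it falls in that tier) and each price-break quantity.
EOQ at €94.30 = 1032.1 (feasible in tier 1): TC = 67,500×€94.30 + (67,500/1032.1)×253 + (1032.1/2)×0.34×€94.30 = €6,398,341.96.
EOQ at €88.14 = 1067.6 < 2100, so use break Q=2100: TC = 67,500×€88.14 + (67,500/2100.0)×253 + (2100.0/2)×0.34×€88.14 = €5,989,048.12.
Lowest total cost among the candidates is at Q = 2100.0.

TC* ≈ €5,989,048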